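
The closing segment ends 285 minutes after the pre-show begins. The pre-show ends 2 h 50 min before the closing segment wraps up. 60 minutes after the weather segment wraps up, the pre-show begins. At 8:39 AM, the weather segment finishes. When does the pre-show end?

11:34 AM

The pre-show starts at 8:39 AM + 60 min = 9:39 AM.
The closing segment ends at 9:39 AM + 285 min = 2:24 PM.
The pre-show ends at 2:24 PM − 170 min = 11:34 AM.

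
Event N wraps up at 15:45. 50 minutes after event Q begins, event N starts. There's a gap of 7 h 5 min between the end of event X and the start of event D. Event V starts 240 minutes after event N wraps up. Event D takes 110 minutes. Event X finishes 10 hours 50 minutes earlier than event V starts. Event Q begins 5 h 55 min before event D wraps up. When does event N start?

12:45

Event V starts at 15:45 + 240 min = 19:45.
Event X ends at 19:45 − 650 min = 08:55.
Event D starts at 08:55 + 425 min = 16:00.
Event D ends at 16:00 + 110 min = 17:50.
Event Q starts at 17:50 − 355 min = 11:55.
Event N starts at 11:55 + 50 min = 12:45.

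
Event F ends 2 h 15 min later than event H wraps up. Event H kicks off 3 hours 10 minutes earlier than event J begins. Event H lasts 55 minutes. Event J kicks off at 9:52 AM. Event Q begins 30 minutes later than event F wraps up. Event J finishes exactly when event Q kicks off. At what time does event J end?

10:22 AM

Event H starts at 9:52 AM − 190 min = 6:42 AM.
Event H ends at 6:42 AM + 55 min = 7:37 AM.
Event F ends at 7:37 AM + 135 min = 9:52 AM.
Event Q starts at 9:52 AM + 30 min = 10:22 AM.
So event J ends at 10:22 AM.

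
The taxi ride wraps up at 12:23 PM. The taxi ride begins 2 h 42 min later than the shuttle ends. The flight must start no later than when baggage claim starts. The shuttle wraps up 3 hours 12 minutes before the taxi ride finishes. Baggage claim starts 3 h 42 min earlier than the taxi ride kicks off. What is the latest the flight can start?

The shuttle ends at 12:23 PM − 192 min = 9:11 AM.
The taxi ride starts at 9:11 AM + 162 min = 11:53 AM.
Baggage claim starts at 11:53 AM − 222 min = 8:11 AM.
The flight is bounded by baggage claim, so the latest it can start is 8:11 AM.

8:11 AM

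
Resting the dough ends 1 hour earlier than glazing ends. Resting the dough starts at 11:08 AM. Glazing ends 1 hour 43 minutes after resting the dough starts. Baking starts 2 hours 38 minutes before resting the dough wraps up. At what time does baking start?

9:13 AM

Glazing ends at 11:08 AM + 103 min = 12:51 PM.
Resting the dough ends at 12:51 PM − 60 min = 11:51 AM.
Baking starts at 11:51 AM − 158 min = 9:13 AM.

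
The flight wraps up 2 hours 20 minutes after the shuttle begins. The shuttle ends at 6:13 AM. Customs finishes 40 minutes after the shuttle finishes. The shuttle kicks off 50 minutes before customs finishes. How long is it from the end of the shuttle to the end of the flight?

130 minutes

Customs ends at 6:13 AM + 40 min = 6:53 AM.
The shuttle starts at 6:53 AM − 50 min = 6:03 AM.
The flight ends at 6:03 AM + 140 min = 8:23 AM.
From 6:13 AM to 8:23 AM is 130 minutes.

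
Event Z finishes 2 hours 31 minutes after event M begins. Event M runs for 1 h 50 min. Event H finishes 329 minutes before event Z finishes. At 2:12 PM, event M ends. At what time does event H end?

Event M starts at 2:12 PM − 110 min = 12:22 PM.
Event Z ends at 12:22 PM + 151 min = 2:53 PM.
Event H ends at 2:53 PM − 329 min = 9:24 AM.

9:24 AM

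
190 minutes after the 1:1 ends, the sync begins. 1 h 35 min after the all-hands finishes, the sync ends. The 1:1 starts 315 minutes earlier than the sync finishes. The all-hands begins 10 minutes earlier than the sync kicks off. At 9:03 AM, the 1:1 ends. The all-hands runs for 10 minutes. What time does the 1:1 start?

8:33 AM

The sync starts at 9:03 AM + 190 min = 12:13 PM.
The all-hands starts at 12:13 PM − 10 min = 12:03 PM.
The all-hands ends at 12:03 PM + 10 min = 12:13 PM.
The sync ends at 12:13 PM + 95 min = 1:48 PM.
The 1:1 starts at 1:48 PM − 315 min = 8:33 AM.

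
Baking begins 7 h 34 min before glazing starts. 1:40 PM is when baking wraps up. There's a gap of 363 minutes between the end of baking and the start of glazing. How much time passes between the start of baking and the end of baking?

Glazing starts at 1:40 PM + 363 min = 7:43 PM.
Baking starts at 7:43 PM − 454 min = 12:09 PM.
From 12:09 PM to 1:40 PM is 1 hour 31 minutes.

1 hour 31 minutes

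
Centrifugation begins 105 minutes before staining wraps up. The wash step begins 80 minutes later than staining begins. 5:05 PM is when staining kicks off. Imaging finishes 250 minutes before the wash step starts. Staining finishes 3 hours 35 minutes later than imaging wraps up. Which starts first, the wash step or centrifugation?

centrifugation

The wash step starts at 5:05 PM + 80 min = 6:25 PM.
Imaging ends at 6:25 PM − 250 min = 2:15 PM.
Staining ends at 2:15 PM + 215 min = 5:50 PM.
Centrifugation starts at 5:50 PM − 105 min = 4:05 PM.
The wash step starts at 6:25 PM and centrifugation starts at 4:05 PM, so centrifugation is first.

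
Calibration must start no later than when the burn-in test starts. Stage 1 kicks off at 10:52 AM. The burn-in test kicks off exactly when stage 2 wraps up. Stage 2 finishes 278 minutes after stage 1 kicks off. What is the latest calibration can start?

Stage 2 ends at 10:52 AM + 278 min = 3:30 PM.
So the burn-in test starts at 3:30 PM.
Calibration is bounded by the burn-in test, so the latest it can start is 3:30 PM.

3:30 PM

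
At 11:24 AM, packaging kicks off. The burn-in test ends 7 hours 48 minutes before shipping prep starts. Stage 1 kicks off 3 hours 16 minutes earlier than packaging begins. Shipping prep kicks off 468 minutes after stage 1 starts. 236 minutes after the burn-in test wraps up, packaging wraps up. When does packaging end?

Stage 1 starts at 11:24 AM − 196 min = 8:08 AM.
Shipping prep starts at 8:08 AM + 468 min = 3:56 PM.
The burn-in test ends at 3:56 PM − 468 min = 8:08 AM.
Packaging ends at 8:08 AM + 236 min = 12:04 PM.

12:04 PM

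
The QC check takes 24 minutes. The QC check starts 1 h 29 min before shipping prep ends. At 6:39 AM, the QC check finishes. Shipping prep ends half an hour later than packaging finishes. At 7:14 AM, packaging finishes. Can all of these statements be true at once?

Shipping prep ends at 7:14 AM + 30 min = 7:44 AM.
The QC check starts at 7:44 AM − 89 min = 6:15 AM.
The QC check ends at 6:15 AM + 24 min = 6:39 AM.
That matches the stated 6:39 AM, so the schedule is consistent.

Yes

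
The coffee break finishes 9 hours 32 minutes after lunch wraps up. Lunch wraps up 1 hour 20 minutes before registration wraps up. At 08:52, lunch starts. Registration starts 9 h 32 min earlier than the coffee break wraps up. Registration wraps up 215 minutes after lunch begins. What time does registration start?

Registration ends at 08:52 + 215 min = 12:27.
Lunch ends at 12:27 − 80 min = 11:07.
The coffee break ends at 11:07 + 572 min = 20:39.
Registration starts at 20:39 − 572 min = 11:07.

11:07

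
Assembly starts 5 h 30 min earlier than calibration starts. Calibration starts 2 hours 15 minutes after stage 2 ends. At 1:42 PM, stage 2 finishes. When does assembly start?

10:27 AM

Calibration starts at 1:42 PM + 135 min = 3:57 PM.
Assembly starts at 3:57 PM − 330 min = 10:27 AM.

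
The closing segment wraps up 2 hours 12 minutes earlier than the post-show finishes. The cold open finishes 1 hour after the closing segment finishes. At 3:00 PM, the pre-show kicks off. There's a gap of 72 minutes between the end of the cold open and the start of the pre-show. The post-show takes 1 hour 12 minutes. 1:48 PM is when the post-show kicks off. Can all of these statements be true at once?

The post-show ends at 1:48 PM + 72 min = 3:00 PM.
The closing segment ends at 3:00 PM − 132 min = 12:48 PM.
The cold open ends at 12:48 PM + 60 min = 1:48 PM.
The pre-show starts at 1:48 PM + 72 min = 3:00 PM.
That matches the stated 3:00 PM, so the schedule is consistent.

Yes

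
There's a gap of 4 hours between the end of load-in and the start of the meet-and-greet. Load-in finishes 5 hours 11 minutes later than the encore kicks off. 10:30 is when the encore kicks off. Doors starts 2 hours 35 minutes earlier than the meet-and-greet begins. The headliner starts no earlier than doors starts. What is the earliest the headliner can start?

Load-in ends at 10:30 + 311 min = 15:41.
The meet-and-greet starts at 15:41 + 240 min = 19:41.
Doors starts at 19:41 − 155 min = 17:06.
The headliner is bounded by doors, so the earliest it can start is 17:06.

17:06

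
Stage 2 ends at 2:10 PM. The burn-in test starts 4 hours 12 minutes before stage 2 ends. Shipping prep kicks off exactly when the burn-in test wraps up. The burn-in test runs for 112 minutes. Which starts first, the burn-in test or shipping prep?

the burn-in test

The burn-in test starts at 2:10 PM − 252 min = 9:58 AM.
The burn-in test ends at 9:58 AM + 112 min = 11:50 AM.
So shipping prep starts at 11:50 AM.
The burn-in test starts at 9:58 AM and shipping prep starts at 11:50 AM, so the burn-in test is first.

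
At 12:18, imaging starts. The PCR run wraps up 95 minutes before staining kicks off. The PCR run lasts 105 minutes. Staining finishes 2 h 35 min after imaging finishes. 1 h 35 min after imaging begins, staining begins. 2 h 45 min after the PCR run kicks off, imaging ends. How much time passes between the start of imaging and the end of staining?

3 hours 35 minutes

Staining starts at 12:18 + 95 min = 13:53.
The PCR run ends at 13:53 − 95 min = 12:18.
The PCR run starts at 12:18 − 105 min = 10:33.
Imaging ends at 10:33 + 165 min = 13:18.
Staining ends at 13:18 + 155 min = 15:53.
From 12:18 to 15:53 is 3 hours 35 minutes.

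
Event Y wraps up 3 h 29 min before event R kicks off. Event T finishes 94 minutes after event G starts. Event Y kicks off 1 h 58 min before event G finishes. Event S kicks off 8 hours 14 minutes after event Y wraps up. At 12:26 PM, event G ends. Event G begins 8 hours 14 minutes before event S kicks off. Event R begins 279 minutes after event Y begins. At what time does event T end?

Event Y starts at 12:26 PM − 118 min = 10:28 AM.
Event R starts at 10:28 AM + 279 min = 3:07 PM.
Event Y ends at 3:07 PM − 209 min = 11:38 AM.
Event S starts at 11:38 AM + 494 min = 7:52 PM.
Event G starts at 7:52 PM − 494 min = 11:38 AM.
Event T ends at 11:38 AM + 94 min = 1:12 PM.

1:12 PM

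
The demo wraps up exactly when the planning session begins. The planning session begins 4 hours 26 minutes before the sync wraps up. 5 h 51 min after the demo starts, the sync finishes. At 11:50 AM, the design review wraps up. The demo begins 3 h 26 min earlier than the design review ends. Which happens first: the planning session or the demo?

The demo starts at 11:50 AM − 206 min = 8:24 AM.
The sync ends at 8:24 AM + 351 min = 2:15 PM.
The planning session starts at 2:15 PM − 266 min = 9:49 AM.
The planning session starts at 9:49 AM and the demo starts at 8:24 AM, so the demo is first.

the demo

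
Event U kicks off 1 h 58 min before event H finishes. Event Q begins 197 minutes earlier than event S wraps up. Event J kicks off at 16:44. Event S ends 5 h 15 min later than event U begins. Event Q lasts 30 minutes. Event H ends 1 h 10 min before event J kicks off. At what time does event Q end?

Event H ends at 16:44 − 70 min = 15:34.
Event U starts at 15:34 − 118 min = 13:36.
Event S ends at 13:36 + 315 min = 18:51.
Event Q starts at 18:51 − 197 min = 15:34.
Event Q ends at 15:34 + 30 min = 16:04.

16:04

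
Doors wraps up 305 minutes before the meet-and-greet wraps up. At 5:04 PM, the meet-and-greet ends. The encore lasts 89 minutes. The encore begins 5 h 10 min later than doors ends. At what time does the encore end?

6:38 PM

Doors ends at 5:04 PM − 305 min = 11:59 AM.
The encore starts at 11:59 AM + 310 min = 5:09 PM.
The encore ends at 5:09 PM + 89 min = 6:38 PM.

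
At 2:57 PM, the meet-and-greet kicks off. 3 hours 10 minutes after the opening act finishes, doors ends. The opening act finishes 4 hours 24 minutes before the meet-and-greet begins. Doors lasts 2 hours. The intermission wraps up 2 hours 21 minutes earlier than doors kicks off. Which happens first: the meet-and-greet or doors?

doors

The opening act ends at 2:57 PM − 264 min = 10:33 AM.
Doors ends at 10:33 AM + 190 min = 1:43 PM.
Doors starts at 1:43 PM − 120 min = 11:43 AM.
The meet-and-greet starts at 2:57 PM and doors starts at 11:43 AM, so doors is first.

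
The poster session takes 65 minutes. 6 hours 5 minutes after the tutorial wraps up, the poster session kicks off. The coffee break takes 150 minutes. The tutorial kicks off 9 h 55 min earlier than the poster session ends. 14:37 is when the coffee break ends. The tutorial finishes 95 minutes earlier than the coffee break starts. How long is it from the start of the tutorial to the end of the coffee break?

The coffee break starts at 14:37 − 150 min = 12:07.
The tutorial ends at 12:07 − 95 min = 10:32.
The poster session starts at 10:32 + 365 min = 16:37.
The poster session ends at 16:37 + 65 min = 17:42.
The tutorial starts at 17:42 − 595 min = 07:47.
From 07:47 to 14:37 is 410 minutes.

410 minutes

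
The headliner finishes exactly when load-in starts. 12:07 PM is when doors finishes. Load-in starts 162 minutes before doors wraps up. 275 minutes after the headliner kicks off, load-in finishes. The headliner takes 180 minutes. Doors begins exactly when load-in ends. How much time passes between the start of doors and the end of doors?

67 minutes

Load-in starts at 12:07 PM − 162 min = 9:25 AM.
So the headliner ends at 9:25 AM.
The headliner starts at 9:25 AM − 180 min = 6:25 AM.
Load-in ends at 6:25 AM + 275 min = 11:00 AM.
So doors starts at 11:00 AM.
From 11:00 AM to 12:07 PM is 67 minutes.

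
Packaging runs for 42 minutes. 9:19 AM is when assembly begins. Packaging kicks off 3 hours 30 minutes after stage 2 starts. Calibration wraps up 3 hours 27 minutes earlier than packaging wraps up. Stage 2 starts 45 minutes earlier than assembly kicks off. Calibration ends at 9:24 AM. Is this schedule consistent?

Stage 2 starts at 9:19 AM − 45 min = 8:34 AM.
Packaging starts at 8:34 AM + 210 min = 12:04 PM.
Packaging ends at 12:04 PM + 42 min = 12:46 PM.
Calibration ends at 12:46 PM − 207 min = 9:19 AM.
But calibration is also said to end at 9:24 AM — a 5-minute conflict.

No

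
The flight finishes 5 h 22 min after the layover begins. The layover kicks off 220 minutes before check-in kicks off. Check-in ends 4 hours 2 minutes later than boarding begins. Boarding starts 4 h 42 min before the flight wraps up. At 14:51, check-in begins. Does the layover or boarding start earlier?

the layover

The layover starts at 14:51 − 220 min = 11:11.
The flight ends at 11:11 + 322 min = 16:33.
Boarding starts at 16:33 − 282 min = 11:51.
The layover starts at 11:11 and boarding starts at 11:51, so the layover is first.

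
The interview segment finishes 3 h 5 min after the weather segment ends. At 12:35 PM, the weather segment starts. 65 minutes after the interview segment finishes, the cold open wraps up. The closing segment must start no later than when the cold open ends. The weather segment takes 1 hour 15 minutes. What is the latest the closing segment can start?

The weather segment ends at 12:35 PM + 75 min = 1:50 PM.
The interview segment ends at 1:50 PM + 185 min = 4:55 PM.
The cold open ends at 4:55 PM + 65 min = 6:00 PM.
The closing segment is bounded by the cold open, so the latest it can start is 6:00 PM.

6:00 PM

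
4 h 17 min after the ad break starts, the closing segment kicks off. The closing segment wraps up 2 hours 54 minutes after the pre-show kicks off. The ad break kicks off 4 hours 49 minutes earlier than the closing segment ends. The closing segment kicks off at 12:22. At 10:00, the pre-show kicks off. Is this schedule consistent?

The closing segment ends at 10:00 + 174 min = 12:54.
The ad break starts at 12:54 − 289 min = 08:05.
The closing segment starts at 08:05 + 257 min = 12:22.
That matches the stated 12:22, so the schedule is consistent.

Yes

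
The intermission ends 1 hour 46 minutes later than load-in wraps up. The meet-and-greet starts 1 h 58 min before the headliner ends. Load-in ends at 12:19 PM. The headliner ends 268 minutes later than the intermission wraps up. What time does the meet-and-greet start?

4:35 PM

The intermission ends at 12:19 PM + 106 min = 2:05 PM.
The headliner ends at 2:05 PM + 268 min = 6:33 PM.
The meet-and-greet starts at 6:33 PM − 118 min = 4:35 PM.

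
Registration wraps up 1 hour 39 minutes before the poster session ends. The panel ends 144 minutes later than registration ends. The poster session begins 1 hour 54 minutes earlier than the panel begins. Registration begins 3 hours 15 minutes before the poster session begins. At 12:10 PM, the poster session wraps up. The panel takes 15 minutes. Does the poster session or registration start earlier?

registration

Registration ends at 12:10 PM − 99 min = 10:31 AM.
The panel ends at 10:31 AM + 144 min = 12:55 PM.
The panel starts at 12:55 PM − 15 min = 12:40 PM.
The poster session starts at 12:40 PM − 114 min = 10:46 AM.
Registration starts at 10:46 AM − 195 min = 7:31 AM.
The poster session starts at 10:46 AM and registration starts at 7:31 AM, so registration is first.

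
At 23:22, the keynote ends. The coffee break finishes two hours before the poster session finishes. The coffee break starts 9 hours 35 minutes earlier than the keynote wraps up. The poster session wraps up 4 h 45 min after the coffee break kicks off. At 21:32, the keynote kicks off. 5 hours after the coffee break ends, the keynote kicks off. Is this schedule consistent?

Yes

The coffee break starts at 23:22 − 575 min = 13:47.
The poster session ends at 13:47 + 285 min = 18:32.
The coffee break ends at 18:32 − 120 min = 16:32.
The keynote starts at 16:32 + 300 min = 21:32.
That matches the stated 21:32, so the schedule is consistent.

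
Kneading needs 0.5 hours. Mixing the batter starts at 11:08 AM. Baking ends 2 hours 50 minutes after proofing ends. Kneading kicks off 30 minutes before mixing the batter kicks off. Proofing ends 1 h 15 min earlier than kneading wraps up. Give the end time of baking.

Kneading starts at 11:08 AM − 30 min = 10:38 AM.
Kneading ends at 10:38 AM + 30 min = 11:08 AM.
Proofing ends at 11:08 AM − 75 min = 9:53 AM.
Baking ends at 9:53 AM + 170 min = 12:43 PM.

12:43 PM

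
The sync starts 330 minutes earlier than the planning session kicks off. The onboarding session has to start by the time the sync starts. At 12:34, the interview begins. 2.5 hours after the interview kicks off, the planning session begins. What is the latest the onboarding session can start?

The planning session starts at 12:34 + 150 min = 15:04.
The sync starts at 15:04 − 330 min = 09:34.
The onboarding session is bounded by the sync, so the latest it can start is 09:34.

09:34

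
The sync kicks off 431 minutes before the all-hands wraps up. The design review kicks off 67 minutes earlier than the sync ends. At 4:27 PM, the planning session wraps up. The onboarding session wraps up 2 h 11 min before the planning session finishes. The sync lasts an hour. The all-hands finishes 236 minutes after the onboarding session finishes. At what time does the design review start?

10:54 AM

The onboarding session ends at 4:27 PM − 131 min = 2:16 PM.
The all-hands ends at 2:16 PM + 236 min = 6:12 PM.
The sync starts at 6:12 PM − 431 min = 11:01 AM.
The sync ends at 11:01 AM + 60 min = 12:01 PM.
The design review starts at 12:01 PM − 67 min = 10:54 AM.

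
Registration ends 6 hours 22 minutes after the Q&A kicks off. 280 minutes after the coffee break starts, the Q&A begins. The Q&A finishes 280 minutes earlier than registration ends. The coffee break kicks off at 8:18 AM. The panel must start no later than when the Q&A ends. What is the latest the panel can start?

The Q&A starts at 8:18 AM + 280 min = 12:58 PM.
Registration ends at 12:58 PM + 382 min = 7:20 PM.
The Q&A ends at 7:20 PM − 280 min = 2:40 PM.
The panel is bounded by the Q&A, so the latest it can start is 2:40 PM.

2:40 PM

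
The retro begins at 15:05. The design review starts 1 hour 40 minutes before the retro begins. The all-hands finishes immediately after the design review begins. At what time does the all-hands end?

13:25

The design review starts at 15:05 − 100 min = 13:25.
So the all-hands ends at 13:25.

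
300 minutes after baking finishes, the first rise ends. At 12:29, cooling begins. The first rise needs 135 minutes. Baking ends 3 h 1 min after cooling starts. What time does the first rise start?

Baking ends at 12:29 + 181 min = 15:30.
The first rise ends at 15:30 + 300 min = 20:30.
The first rise starts at 20:30 − 135 min = 18:15.

18:15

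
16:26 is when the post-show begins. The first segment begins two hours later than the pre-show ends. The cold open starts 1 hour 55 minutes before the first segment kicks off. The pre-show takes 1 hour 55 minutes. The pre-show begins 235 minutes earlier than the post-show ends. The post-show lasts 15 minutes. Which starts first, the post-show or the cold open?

the cold open

The post-show ends at 16:26 + 15 min = 16:41.
The pre-show starts at 16:41 − 235 min = 12:46.
The pre-show ends at 12:46 + 115 min = 14:41.
The first segment starts at 14:41 + 120 min = 16:41.
The cold open starts at 16:41 − 115 min = 14:46.
The post-show starts at 16:26 and the cold open starts at 14:46, so the cold open is first.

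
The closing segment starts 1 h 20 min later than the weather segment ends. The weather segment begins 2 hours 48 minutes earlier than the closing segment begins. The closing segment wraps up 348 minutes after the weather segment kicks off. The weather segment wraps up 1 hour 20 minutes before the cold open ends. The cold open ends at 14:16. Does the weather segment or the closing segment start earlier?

the weather segment

The weather segment ends at 14:16 − 80 min = 12:56.
The closing segment starts at 12:56 + 80 min = 14:16.
The weather segment starts at 14:16 − 168 min = 11:28.
The weather segment starts at 11:28 and the closing segment starts at 14:16, so the weather segment is first.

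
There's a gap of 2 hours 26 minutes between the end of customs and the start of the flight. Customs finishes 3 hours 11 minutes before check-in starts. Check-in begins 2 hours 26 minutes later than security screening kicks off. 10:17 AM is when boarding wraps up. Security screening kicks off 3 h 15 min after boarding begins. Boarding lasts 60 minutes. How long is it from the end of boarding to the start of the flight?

Boarding starts at 10:17 AM − 60 min = 9:17 AM.
Security screening starts at 9:17 AM + 195 min = 12:32 PM.
Check-in starts at 12:32 PM + 146 min = 2:58 PM.
Customs ends at 2:58 PM − 191 min = 11:47 AM.
The flight starts at 11:47 AM + 146 min = 2:13 PM.
From 10:17 AM to 2:13 PM is 3 h 56 min.

3 h 56 min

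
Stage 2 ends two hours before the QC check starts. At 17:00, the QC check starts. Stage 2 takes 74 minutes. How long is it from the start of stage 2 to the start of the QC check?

194 minutes

Stage 2 ends at 17:00 − 120 min = 15:00.
Stage 2 starts at 15:00 − 74 min = 13:46.
From 13:46 to 17:00 is 194 minutes.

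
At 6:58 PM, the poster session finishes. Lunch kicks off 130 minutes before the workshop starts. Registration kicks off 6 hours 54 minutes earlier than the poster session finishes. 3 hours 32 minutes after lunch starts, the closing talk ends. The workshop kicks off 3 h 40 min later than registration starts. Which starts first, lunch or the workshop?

lunch

Registration starts at 6:58 PM − 414 min = 12:04 PM.
The workshop starts at 12:04 PM + 220 min = 3:44 PM.
Lunch starts at 3:44 PM − 130 min = 1:34 PM.
Lunch starts at 1:34 PM and the workshop starts at 3:44 PM, so lunch is first.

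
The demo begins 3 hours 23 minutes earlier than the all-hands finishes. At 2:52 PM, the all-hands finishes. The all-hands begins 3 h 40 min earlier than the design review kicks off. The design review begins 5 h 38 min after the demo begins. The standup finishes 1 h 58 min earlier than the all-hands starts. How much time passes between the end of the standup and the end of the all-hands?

3 h 23 min

The demo starts at 2:52 PM − 203 min = 11:29 AM.
The design review starts at 11:29 AM + 338 min = 5:07 PM.
The all-hands starts at 5:07 PM − 220 min = 1:27 PM.
The standup ends at 1:27 PM − 118 min = 11:29 AM.
From 11:29 AM to 2:52 PM is 3 h 23 min.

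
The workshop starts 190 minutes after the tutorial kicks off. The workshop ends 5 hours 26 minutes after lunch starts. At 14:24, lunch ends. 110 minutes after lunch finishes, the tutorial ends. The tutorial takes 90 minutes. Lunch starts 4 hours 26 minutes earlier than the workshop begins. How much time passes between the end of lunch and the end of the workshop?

The tutorial ends at 14:24 + 110 min = 16:14.
The tutorial starts at 16:14 − 90 min = 14:44.
The workshop starts at 14:44 + 190 min = 17:54.
Lunch starts at 17:54 − 266 min = 13:28.
The workshop ends at 13:28 + 326 min = 18:54.
From 14:24 to 18:54 is 4 hours 30 minutes.

4 hours 30 minutes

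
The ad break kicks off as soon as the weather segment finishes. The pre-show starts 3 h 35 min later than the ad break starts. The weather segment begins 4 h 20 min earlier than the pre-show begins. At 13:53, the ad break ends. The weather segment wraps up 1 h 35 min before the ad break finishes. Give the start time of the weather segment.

11:33

The weather segment ends at 13:53 − 95 min = 12:18.
So the ad break starts at 12:18.
The pre-show starts at 12:18 + 215 min = 15:53.
The weather segment starts at 15:53 − 260 min = 11:33.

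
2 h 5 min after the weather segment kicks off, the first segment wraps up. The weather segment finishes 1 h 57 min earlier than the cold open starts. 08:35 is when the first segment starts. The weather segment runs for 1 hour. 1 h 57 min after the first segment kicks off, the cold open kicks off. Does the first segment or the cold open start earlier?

the first segment

The cold open starts at 08:35 + 117 min = 10:32.
The first segment starts at 08:35 and the cold open starts at 10:32, so the first segment is first.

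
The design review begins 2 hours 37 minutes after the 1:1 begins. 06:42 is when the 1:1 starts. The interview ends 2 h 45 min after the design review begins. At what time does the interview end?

12:04

The design review starts at 06:42 + 157 min = 09:19.
The interview ends at 09:19 + 165 min = 12:04.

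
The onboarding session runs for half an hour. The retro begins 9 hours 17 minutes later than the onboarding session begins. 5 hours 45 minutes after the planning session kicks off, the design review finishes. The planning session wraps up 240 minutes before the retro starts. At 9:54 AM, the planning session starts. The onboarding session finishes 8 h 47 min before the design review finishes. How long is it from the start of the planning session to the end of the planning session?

The design review ends at 9:54 AM + 345 min = 3:39 PM.
The onboarding session ends at 3:39 PM − 527 min = 6:52 AM.
The onboarding session starts at 6:52 AM − 30 min = 6:22 AM.
The retro starts at 6:22 AM + 557 min = 3:39 PM.
The planning session ends at 3:39 PM − 240 min = 11:39 AM.
From 9:54 AM to 11:39 AM is 105 minutes.

105 minutes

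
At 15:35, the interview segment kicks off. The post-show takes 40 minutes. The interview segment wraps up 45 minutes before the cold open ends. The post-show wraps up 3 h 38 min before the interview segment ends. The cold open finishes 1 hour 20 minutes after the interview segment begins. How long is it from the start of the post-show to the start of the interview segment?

223 minutes

The cold open ends at 15:35 + 80 min = 16:55.
The interview segment ends at 16:55 − 45 min = 16:10.
The post-show ends at 16:10 − 218 min = 12:32.
The post-show starts at 12:32 − 40 min = 11:52.
From 11:52 to 15:35 is 223 minutes.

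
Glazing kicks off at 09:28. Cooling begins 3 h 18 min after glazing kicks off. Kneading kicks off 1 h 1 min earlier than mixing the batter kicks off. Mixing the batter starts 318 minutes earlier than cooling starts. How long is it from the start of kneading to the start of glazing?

Cooling starts at 09:28 + 198 min = 12:46.
Mixing the batter starts at 12:46 − 318 min = 07:28.
Kneading starts at 07:28 − 61 min = 06:27.
From 06:27 to 09:28 is 181 minutes.

181 minutes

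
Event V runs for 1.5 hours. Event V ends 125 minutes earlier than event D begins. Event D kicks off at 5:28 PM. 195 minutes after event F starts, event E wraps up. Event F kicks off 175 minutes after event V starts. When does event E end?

8:03 PM

Event V ends at 5:28 PM − 125 min = 3:23 PM.
Event V starts at 3:23 PM − 90 min = 1:53 PM.
Event F starts at 1:53 PM + 175 min = 4:48 PM.
Event E ends at 4:48 PM + 195 min = 8:03 PM.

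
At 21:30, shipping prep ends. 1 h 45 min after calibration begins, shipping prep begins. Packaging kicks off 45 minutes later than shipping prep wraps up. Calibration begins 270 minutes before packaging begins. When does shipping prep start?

Packaging starts at 21:30 + 45 min = 22:15.
Calibration starts at 22:15 − 270 min = 17:45.
Shipping prep starts at 17:45 + 105 min = 19:30.

19:30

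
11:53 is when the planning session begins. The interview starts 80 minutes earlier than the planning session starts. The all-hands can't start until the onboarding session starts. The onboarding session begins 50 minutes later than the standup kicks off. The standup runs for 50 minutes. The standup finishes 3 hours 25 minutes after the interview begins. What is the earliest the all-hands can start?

13:58

The interview starts at 11:53 − 80 min = 10:33.
The standup ends at 10:33 + 205 min = 13:58.
The standup starts at 13:58 − 50 min = 13:08.
The onboarding session starts at 13:08 + 50 min = 13:58.
The all-hands is bounded by the onboarding session, so the earliest it can start is 13:58.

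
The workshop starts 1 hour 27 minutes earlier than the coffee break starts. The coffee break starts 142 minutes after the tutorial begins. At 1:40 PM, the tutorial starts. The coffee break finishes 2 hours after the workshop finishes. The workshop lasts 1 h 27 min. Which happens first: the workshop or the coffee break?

the workshop

The coffee break starts at 1:40 PM + 142 min = 4:02 PM.
The workshop starts at 4:02 PM − 87 min = 2:35 PM.
The workshop starts at 2:35 PM and the coffee break starts at 4:02 PM, so the workshop is first.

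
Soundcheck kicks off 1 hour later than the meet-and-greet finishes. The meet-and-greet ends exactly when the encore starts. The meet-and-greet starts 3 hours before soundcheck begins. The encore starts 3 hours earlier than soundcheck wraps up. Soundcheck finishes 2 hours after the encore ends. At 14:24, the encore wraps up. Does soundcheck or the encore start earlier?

Soundcheck ends at 14:24 + 120 min = 16:24.
The encore starts at 16:24 − 180 min = 13:24.
So the meet-and-greet ends at 13:24.
Soundcheck starts at 13:24 + 60 min = 14:24.
Soundcheck starts at 14:24 and the encore starts at 13:24, so the encore is first.

the encore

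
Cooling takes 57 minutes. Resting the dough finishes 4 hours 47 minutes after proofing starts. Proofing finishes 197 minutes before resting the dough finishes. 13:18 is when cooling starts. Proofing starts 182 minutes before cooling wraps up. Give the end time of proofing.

Cooling ends at 13:18 + 57 min = 14:15.
Proofing starts at 14:15 − 182 min = 11:13.
Resting the dough ends at 11:13 + 287 min = 16:00.
Proofing ends at 16:00 − 197 min = 12:43.

12:43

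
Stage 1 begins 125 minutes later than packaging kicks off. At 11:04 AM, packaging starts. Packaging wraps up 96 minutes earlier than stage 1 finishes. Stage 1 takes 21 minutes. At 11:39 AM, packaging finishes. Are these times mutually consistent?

Stage 1 starts at 11:04 AM + 125 min = 1:09 PM.
Stage 1 ends at 1:09 PM + 21 min = 1:30 PM.
Packaging ends at 1:30 PM − 96 min = 11:54 AM.
But packaging is also said to end at 11:39 AM — a 15-minute conflict.

No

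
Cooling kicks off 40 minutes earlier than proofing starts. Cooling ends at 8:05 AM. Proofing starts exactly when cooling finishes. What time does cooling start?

7:25 AM

Proofing starts at 8:05 AM.
Cooling starts at 8:05 AM − 40 min = 7:25 AM.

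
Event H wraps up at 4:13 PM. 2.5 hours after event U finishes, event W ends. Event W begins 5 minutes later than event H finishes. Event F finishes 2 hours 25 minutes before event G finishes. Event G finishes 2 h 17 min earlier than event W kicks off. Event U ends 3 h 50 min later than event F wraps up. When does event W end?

5:56 PM

Event W starts at 4:13 PM + 5 min = 4:18 PM.
Event G ends at 4:18 PM − 137 min = 2:01 PM.
Event F ends at 2:01 PM − 145 min = 11:36 AM.
Event U ends at 11:36 AM + 230 min = 3:26 PM.
Event W ends at 3:26 PM + 150 min = 5:56 PM.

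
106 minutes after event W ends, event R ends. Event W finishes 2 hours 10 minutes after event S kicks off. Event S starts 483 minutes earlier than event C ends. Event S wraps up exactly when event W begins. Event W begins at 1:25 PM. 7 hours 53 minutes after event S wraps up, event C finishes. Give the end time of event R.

Event S ends at 1:25 PM.
Event C ends at 1:25 PM + 473 min = 9:18 PM.
Event S starts at 9:18 PM − 483 min = 1:15 PM.
Event W ends at 1:15 PM + 130 min = 3:25 PM.
Event R ends at 3:25 PM + 106 min = 5:11 PM.

5:11 PM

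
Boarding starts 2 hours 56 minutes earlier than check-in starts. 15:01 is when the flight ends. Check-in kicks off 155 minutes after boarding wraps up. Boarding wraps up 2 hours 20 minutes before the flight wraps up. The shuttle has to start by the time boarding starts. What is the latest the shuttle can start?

12:20

Boarding ends at 15:01 − 140 min = 12:41.
Check-in starts at 12:41 + 155 min = 15:16.
Boarding starts at 15:16 − 176 min = 12:20.
The shuttle is bounded by boarding, so the latest it can start is 12:20.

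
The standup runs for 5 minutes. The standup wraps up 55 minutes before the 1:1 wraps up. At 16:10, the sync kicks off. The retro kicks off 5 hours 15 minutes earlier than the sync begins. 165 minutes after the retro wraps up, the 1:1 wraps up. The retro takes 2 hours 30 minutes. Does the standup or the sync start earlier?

The retro starts at 16:10 − 315 min = 10:55.
The retro ends at 10:55 + 150 min = 13:25.
The 1:1 ends at 13:25 + 165 min = 16:10.
The standup ends at 16:10 − 55 min = 15:15.
The standup starts at 15:15 − 5 min = 15:10.
The standup starts at 15:10 and the sync starts at 16:10, so the standup is first.

the standup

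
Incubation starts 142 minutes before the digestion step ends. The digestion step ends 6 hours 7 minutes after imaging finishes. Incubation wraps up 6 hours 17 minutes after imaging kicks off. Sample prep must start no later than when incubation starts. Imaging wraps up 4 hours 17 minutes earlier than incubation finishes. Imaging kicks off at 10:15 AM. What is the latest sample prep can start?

4:00 PM

Incubation ends at 10:15 AM + 377 min = 4:32 PM.
Imaging ends at 4:32 PM − 257 min = 12:15 PM.
The digestion step ends at 12:15 PM + 367 min = 6:22 PM.
Incubation starts at 6:22 PM − 142 min = 4:00 PM.
Sample prep is bounded by incubation, so the latest it can start is 4:00 PM.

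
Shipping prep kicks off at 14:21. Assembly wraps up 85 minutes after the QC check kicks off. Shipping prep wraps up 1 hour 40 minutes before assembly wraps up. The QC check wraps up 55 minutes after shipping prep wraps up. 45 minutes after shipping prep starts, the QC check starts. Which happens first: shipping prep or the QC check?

The QC check starts at 14:21 + 45 min = 15:06.
Shipping prep starts at 14:21 and the QC check starts at 15:06, so shipping prep is first.

shipping prep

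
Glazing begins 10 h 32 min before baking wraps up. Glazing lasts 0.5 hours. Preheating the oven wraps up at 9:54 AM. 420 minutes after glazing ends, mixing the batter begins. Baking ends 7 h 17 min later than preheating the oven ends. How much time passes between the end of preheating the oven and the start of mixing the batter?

Baking ends at 9:54 AM + 437 min = 5:11 PM.
Glazing starts at 5:11 PM − 632 min = 6:39 AM.
Glazing ends at 6:39 AM + 30 min = 7:09 AM.
Mixing the batter starts at 7:09 AM + 420 min = 2:09 PM.
From 9:54 AM to 2:09 PM is 4 h 15 min.

4 h 15 min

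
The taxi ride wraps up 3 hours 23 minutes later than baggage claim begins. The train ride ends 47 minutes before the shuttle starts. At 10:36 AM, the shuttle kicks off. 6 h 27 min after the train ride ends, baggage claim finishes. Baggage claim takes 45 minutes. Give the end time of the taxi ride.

6:54 PM

The train ride ends at 10:36 AM − 47 min = 9:49 AM.
Baggage claim ends at 9:49 AM + 387 min = 4:16 PM.
Baggage claim starts at 4:16 PM − 45 min = 3:31 PM.
The taxi ride ends at 3:31 PM + 203 min = 6:54 PM.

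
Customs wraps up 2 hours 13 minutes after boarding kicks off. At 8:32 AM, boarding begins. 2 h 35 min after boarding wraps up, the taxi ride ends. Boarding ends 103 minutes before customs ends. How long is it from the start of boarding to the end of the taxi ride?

Customs ends at 8:32 AM + 133 min = 10:45 AM.
Boarding ends at 10:45 AM − 103 min = 9:02 AM.
The taxi ride ends at 9:02 AM + 155 min = 11:37 AM.
From 8:32 AM to 11:37 AM is 3 hours 5 minutes.

3 hours 5 minutes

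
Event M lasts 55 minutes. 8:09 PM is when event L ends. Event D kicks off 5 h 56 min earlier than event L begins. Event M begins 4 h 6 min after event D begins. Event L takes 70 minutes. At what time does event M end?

6:04 PM

Event L starts at 8:09 PM − 70 min = 6:59 PM.
Event D starts at 6:59 PM − 356 min = 1:03 PM.
Event M starts at 1:03 PM + 246 min = 5:09 PM.
Event M ends at 5:09 PM + 55 min = 6:04 PM.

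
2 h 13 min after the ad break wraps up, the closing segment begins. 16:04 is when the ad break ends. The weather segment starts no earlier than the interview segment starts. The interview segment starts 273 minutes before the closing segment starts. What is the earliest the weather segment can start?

The closing segment starts at 16:04 + 133 min = 18:17.
The interview segment starts at 18:17 − 273 min = 13:44.
The weather segment is bounded by the interview segment, so the earliest it can start is 13:44.

13:44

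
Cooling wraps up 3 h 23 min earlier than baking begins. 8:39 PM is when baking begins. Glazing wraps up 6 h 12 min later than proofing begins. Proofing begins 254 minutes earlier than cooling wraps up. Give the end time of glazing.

7:14 PM

Cooling ends at 8:39 PM − 203 min = 5:16 PM.
Proofing starts at 5:16 PM − 254 min = 1:02 PM.
Glazing ends at 1:02 PM + 372 min = 7:14 PM.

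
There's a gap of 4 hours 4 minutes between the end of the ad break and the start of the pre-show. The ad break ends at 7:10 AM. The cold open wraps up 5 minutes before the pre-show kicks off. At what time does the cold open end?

11:09 AM

The pre-show starts at 7:10 AM + 244 min = 11:14 AM.
The cold open ends at 11:14 AM − 5 min = 11:09 AM.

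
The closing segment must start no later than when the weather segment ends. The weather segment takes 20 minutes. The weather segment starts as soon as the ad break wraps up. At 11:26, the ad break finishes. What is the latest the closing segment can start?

The weather segment starts at 11:26.
The weather segment ends at 11:26 + 20 min = 11:46.
The closing segment is bounded by the weather segment, so the latest it can start is 11:46.

11:46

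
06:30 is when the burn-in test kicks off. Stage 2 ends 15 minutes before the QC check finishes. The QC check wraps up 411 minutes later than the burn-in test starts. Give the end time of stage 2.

13:06

The QC check ends at 06:30 + 411 min = 13:21.
Stage 2 ends at 13:21 − 15 min = 13:06.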